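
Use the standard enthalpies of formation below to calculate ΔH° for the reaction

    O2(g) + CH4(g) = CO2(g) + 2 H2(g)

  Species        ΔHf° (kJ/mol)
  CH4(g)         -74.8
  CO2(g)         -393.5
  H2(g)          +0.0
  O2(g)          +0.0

ΔH° = -318.7 kJ/mol

ΔH°rxn = Σ nΔHf°(products) − Σ nΔHf°(reactants).
Products: 1·(-393.5) + 2·(+0.0) = -393.5
Reactants: 1·(+0.0) + 1·(-74.8) = -74.8
ΔH° = (-393.5) − (-74.8) = -318.7 kJ/mol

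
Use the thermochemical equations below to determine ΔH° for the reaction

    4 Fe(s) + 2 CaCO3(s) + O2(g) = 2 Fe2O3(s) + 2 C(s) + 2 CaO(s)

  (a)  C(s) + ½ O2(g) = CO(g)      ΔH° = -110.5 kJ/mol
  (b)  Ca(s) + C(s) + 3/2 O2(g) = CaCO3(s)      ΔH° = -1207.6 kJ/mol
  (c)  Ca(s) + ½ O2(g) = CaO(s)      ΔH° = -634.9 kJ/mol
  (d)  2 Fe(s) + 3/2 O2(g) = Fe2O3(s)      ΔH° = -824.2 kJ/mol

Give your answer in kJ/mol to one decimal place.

(a): not needed (CO(g) appears nowhere else).
(b) reversed and × 2 (reverse to put CaCO3(s) on the reactant side; ×2 to match 2 CaCO3(s) in the target): (-2)·(-1207.6) = +2415.2 kJ/mol
(c) × 2 (×2 to match 2 CaO(s) in the target): (2)·(-634.9) = -1269.8 kJ/mol
(d) × 2 (×2 to match 2 Fe2O3(s) in the target): (2)·(-824.2) = -1648.4 kJ/mol
ΔH° = (+2415.2) + (-1269.8) + (-1648.4) = -503.0 kJ/mol

ΔH° = -503.0 kJ/mol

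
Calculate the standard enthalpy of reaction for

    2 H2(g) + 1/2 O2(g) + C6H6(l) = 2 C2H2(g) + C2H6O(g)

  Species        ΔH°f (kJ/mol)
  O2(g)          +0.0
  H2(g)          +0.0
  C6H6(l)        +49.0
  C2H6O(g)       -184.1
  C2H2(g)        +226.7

ΔH° = 220.3 kJ/mol

Products: 2·(+226.7) + 1·(-184.1) = +269.3
Reactants: 2·(+0.0) + 1/2·(+0.0) + 1·(+49.0) = +49.0
ΔH° = (+269.3) − (+49.0) = 220.3 kJ/mol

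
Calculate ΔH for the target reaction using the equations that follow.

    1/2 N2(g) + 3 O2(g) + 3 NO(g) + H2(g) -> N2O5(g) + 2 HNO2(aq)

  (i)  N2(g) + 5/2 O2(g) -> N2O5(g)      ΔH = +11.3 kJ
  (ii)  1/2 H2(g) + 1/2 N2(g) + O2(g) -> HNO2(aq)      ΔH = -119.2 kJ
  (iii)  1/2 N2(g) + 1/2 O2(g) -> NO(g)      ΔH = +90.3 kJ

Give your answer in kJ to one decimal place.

ΔH = -498.0 kJ

(i) as written (N2O5(g) already on the product side): +11.3 kJ
(ii) × 2 (scale by 2 for the 2 HNO2(aq)): (2)·(-119.2) = -238.4 kJ
(iii) reversed and × 3 (reverse to put NO(g) on the reactant side; ×3 to match 3 NO(g) in the target): (-3)·(+90.3) = -270.9 kJ
ΔH = (1)·(+11.3) + (2)·(-119.2) + (-3)·(+90.3) = -498.0 kJ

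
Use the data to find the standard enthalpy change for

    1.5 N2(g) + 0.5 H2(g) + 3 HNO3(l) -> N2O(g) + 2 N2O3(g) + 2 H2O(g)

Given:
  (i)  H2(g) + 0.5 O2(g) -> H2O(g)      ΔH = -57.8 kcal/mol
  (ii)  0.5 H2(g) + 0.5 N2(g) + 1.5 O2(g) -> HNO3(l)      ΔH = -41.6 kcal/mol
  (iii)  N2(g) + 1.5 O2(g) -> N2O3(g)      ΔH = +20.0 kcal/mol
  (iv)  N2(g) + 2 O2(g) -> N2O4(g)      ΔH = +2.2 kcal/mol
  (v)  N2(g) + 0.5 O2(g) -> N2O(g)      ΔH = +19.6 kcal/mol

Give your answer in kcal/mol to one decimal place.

ΔH = 68.8 kcal/mol

(i) × 2 (×2 to match 2 H2O(g) in the target): (2)·(-57.8) = -115.6 kcal/mol
(ii) reversed and × 3 (HNO3(l) must end up as a reactant; ×3 to match 3 HNO3(l) in the target): (-3)·(-41.6) = +124.8 kcal/mol
(iii) × 2 (scale by 2 for the 2 N2O3(g)): (2)·(+20.0) = +40.0 kcal/mol
(iv): not needed (N2O4(g) appears nowhere else).
(v) as written (N2O(g) already on the product side): +19.6 kcal/mol
ΔH = (-115.6) + (+124.8) + (+40.0) + (+19.6) = 68.8 kcal/mol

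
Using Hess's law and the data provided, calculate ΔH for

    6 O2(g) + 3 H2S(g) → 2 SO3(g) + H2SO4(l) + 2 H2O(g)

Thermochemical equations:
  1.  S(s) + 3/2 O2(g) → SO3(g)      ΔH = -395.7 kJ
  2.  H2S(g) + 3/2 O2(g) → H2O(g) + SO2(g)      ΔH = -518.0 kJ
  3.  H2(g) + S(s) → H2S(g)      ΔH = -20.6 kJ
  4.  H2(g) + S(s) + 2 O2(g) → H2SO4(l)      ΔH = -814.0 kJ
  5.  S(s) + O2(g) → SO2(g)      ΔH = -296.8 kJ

eq. 1 × 2: (2)·(-395.7) = -791.4 kJ
eq. 2 × 2: (2)·(-518.0) = -1036.0 kJ
eq. 3 reversed: +20.6 kJ
eq. 4 as written: -814.0 kJ
eq. 5 reversed and × 2: (-2)·(-296.8) = +593.6 kJ
ΔH = (-791.4) + (-1036.0) + (+20.6) + (-814.0) + (+593.6) = -2027.2 kJ

ΔH = -2027.2 kJ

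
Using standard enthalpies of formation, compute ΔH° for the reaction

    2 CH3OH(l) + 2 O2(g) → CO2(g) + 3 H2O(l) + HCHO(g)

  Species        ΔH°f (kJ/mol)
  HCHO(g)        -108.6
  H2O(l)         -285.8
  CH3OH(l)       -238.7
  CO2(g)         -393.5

ΔH° = -882.1 kJ/mol

Products: 1·(-393.5) + 3·(-285.8) + 1·(-108.6) = -1359.5
Reactants: 2·(-238.7) + 2·(+0.0) = -477.4
ΔH° = (-1359.5) − (-477.4) = -882.1 kJ/mol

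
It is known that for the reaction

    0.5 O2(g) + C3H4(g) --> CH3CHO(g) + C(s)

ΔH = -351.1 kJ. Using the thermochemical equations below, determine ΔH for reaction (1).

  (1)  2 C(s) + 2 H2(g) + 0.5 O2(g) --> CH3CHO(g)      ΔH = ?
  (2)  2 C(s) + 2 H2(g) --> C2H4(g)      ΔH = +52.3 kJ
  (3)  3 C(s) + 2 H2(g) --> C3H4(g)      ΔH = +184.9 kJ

ΔH = -166.2 kJ

(1) as written: contributes x
(2): not needed.
(3) reversed: -184.9 kJ
-351.1 = (-184.9) + x
x = (-351.1 − (-184.9)) / (1) = -166.2 kJ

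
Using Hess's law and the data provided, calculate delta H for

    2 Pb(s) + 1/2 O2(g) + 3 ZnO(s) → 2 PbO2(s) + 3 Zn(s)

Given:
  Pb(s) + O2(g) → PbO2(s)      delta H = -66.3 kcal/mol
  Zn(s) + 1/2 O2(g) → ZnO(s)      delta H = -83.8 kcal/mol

equation 1 × 2: (2)·(-66.3) = -132.6 kcal/mol
equation 2 reversed and × 3: (-3)·(-83.8) = +251.4 kcal/mol
Since enthalpy is a state function, delta H = (-132.6) + (+251.4) = 118.8 kcal/mol

delta H = 118.8 kcal/mol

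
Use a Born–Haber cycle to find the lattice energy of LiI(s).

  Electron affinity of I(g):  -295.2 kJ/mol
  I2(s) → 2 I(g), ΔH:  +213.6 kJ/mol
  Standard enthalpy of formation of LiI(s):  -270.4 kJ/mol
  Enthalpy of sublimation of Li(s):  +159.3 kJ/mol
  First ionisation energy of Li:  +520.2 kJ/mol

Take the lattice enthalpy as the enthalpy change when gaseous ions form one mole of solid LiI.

U = -761.5 kJ/mol

ΔHf° = 1·ΔHsub + 1·(ΣIE) + 1/2·D(I2) + 1·EA + U
-270.4 = 1·(+159.3) + 1·(+520.2) + 1/2·(+213.6) + 1·(-295.2) + U
U = -270.4 − (+491.1) = -761.5 kJ/mol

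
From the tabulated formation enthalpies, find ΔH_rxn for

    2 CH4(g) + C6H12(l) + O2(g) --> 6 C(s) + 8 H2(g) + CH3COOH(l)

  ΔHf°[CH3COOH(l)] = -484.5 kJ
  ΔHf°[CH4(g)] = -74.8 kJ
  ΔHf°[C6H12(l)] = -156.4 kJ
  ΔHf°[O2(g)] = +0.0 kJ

ΔH°rxn = Σ nΔHf°(products) − Σ nΔHf°(reactants).
Products: 6·(+0.0) + 8·(+0.0) + 1·(-484.5) = -484.5
Reactants: 2·(-74.8) + 1·(-156.4) + 1·(+0.0) = -306.0
ΔH_rxn = (-484.5) − (-306.0) = -178.5 kJ

ΔH_rxn = -178.5 kJ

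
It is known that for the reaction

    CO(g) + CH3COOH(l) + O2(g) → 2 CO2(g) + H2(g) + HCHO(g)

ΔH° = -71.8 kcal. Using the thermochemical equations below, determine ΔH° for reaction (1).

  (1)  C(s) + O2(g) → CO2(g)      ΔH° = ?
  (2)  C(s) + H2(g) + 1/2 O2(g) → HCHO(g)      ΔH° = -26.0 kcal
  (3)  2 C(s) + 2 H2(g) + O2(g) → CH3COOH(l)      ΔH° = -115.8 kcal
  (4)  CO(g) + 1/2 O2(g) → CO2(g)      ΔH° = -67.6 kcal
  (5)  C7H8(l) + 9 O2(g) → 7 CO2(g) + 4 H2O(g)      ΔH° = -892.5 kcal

ΔH° = -94.0 kcal

(1) as written: contributes x
(2) as written: -26.0 kcal
(3) reversed: +115.8 kcal
(4) as written: -67.6 kcal
(5): not needed.
-71.8 = (-26.0) + (+115.8) + (-67.6) + x
x = (-71.8 − (+22.2)) / (1) = -94.0 kcal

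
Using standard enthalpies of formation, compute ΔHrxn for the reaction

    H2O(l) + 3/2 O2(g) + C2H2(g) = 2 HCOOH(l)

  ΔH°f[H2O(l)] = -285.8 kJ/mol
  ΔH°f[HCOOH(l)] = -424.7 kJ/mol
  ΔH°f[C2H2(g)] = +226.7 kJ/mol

ΔHrxn = -790.3 kJ/mol

Products: 2·(-424.7) = -849.4
Reactants: 1·(-285.8) + 3/2·(+0.0) + 1·(+226.7) = -59.1
ΔHrxn = (-849.4) − (-59.1) = -790.3 kJ/mol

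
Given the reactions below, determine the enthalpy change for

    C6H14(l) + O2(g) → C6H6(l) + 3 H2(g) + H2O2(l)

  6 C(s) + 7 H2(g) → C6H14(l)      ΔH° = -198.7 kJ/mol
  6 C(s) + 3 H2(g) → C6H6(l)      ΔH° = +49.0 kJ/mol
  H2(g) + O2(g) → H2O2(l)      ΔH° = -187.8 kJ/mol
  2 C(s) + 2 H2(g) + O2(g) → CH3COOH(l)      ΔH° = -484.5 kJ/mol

equation 1 reversed (C6H14(l) must end up as a reactant): +198.7 kJ/mol
equation 2 as written (C6H6(l) already on the product side): +49.0 kJ/mol
equation 3 as written (H2O2(l) already on the product side): -187.8 kJ/mol
equation 4: not needed (CH3COOH(l) appears nowhere else).
ΔH° = (-1)·(-198.7) + (1)·(+49.0) + (1)·(-187.8) = 59.9 kJ/mol

ΔH° = 59.9 kJ/mol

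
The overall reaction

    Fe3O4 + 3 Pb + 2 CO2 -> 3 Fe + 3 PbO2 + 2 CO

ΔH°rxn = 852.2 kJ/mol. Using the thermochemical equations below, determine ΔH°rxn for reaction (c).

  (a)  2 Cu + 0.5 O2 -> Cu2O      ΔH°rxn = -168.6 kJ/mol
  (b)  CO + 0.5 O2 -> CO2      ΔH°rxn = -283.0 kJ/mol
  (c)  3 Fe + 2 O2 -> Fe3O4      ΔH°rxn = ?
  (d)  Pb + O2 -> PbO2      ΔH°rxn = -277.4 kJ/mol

ΔH°rxn = -1118.4 kJ/mol

(a): not needed.
(b) reversed and × 2: (-2)·(-283.0) = +566.0 kJ/mol
(c) reversed: contributes −x
(d) × 3: (3)·(-277.4) = -832.2 kJ/mol
+852.2 = (+566.0) + (-832.2) − x
x = (+852.2 − (-266.2)) / (-1) = -1118.4 kJ/mol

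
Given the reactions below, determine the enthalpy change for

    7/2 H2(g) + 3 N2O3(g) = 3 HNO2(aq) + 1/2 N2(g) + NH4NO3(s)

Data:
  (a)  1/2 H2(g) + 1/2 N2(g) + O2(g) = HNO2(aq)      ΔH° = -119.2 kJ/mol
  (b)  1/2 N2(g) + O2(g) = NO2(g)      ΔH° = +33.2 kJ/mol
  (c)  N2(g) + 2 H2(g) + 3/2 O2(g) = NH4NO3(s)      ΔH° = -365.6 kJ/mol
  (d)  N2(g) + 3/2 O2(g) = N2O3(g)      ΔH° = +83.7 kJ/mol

ΔH° = -974.3 kJ/mol

(a) × 3: (3)·(-119.2) = -357.6 kJ/mol
(b): not needed.
(c) as written: -365.6 kJ/mol
(d) reversed and × 3: (-3)·(+83.7) = -251.1 kJ/mol
By Hess's law, ΔH° = (-357.6) + (-365.6) + (-251.1) = -974.3 kJ/mol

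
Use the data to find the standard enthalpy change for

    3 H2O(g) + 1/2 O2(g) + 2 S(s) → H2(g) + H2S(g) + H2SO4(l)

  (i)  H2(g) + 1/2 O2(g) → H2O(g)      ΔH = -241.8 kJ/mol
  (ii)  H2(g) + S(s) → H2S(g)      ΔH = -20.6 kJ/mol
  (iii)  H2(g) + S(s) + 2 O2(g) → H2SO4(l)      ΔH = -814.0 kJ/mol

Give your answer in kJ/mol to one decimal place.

ΔH = -109.2 kJ/mol

(i) reversed and × 3 (H2O(g) must end up as a reactant; ×3 to match 3 H2O(g) in the target): (-3)·(-241.8) = +725.4 kJ/mol
(ii) as written (H2S(g) already on the product side): -20.6 kJ/mol
(iii) as written (H2SO4(l) already on the product side): -814.0 kJ/mol
ΔH = (+725.4) + (-20.6) + (-814.0) = -109.2 kJ/mol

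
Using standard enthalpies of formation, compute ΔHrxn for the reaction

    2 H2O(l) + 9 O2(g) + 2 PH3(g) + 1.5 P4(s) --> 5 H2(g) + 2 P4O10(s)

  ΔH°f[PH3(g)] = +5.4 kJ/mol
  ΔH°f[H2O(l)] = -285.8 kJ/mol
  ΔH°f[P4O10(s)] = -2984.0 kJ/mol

ΔH°rxn = Σ nΔHf°(products) − Σ nΔHf°(reactants).
Products: 5·(+0.0) + 2·(-2984.0) = -5968.0
Reactants: 2·(-285.8) + 9·(+0.0) + 2·(+5.4) + 3/2·(+0.0) = -560.8
ΔHrxn = (-5968.0) − (-560.8) = -5407.2 kJ/mol

ΔHrxn = -5407.2 kJ/mol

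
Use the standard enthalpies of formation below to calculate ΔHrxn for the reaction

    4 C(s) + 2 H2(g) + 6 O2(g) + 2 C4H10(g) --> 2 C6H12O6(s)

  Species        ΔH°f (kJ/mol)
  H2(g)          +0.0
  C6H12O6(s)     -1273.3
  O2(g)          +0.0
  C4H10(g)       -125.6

ΔHrxn = -2295.4 kJ/mol

ΔH°rxn = Σ nΔHf°(products) − Σ nΔHf°(reactants).
Products: 2·(-1273.3) = -2546.6
Reactants: 4·(+0.0) + 2·(+0.0) + 6·(+0.0) + 2·(-125.6) = -251.2
ΔHrxn = (-2546.6) − (-251.2) = -2295.4 kJ/mol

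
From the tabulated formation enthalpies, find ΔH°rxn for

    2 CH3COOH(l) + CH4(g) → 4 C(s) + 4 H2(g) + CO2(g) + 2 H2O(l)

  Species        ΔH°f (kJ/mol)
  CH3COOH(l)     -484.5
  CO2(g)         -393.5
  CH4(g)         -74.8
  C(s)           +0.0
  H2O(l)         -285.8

ΔH°rxn = 78.7 kJ/mol

ΔH°rxn = Σ nΔHf°(products) − Σ nΔHf°(reactants).
Products: 4·(+0.0) + 4·(+0.0) + 1·(-393.5) + 2·(-285.8) = -965.1
Reactants: 2·(-484.5) + 1·(-74.8) = -1043.8
ΔH°rxn = (-965.1) − (-1043.8) = 78.7 kJ/mol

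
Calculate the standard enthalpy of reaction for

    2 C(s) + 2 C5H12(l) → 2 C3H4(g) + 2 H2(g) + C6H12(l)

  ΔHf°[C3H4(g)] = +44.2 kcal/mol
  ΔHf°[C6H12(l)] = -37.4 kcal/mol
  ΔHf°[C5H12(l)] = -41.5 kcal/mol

ΔHrxn = 134.0 kcal/mol

Products: 2·(+44.2) + 2·(+0.0) + 1·(-37.4) = +51.0
Reactants: 2·(+0.0) + 2·(-41.5) = -83.0
ΔHrxn = (+51.0) − (-83.0) = 134.0 kcal/mol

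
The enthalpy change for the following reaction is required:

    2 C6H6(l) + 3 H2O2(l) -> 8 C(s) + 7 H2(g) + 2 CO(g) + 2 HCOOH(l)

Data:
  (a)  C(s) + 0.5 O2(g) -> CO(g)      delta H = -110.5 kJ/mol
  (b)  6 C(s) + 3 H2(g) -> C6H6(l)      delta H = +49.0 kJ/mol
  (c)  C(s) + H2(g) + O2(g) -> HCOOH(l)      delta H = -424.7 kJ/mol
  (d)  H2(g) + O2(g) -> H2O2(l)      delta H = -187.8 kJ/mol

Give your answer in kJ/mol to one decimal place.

(a) × 2: (2)·(-110.5) = -221.0 kJ/mol
(b) reversed and × 2: (-2)·(+49.0) = -98.0 kJ/mol
(c) × 2: (2)·(-424.7) = -849.4 kJ/mol
(d) reversed and × 3: (-3)·(-187.8) = +563.4 kJ/mol
By Hess's law, delta H = (2)·(-110.5) + (-2)·(+49.0) + (2)·(-424.7) + (-3)·(-187.8) = -605.0 kJ/mol

delta H = -605.0 kJ/mol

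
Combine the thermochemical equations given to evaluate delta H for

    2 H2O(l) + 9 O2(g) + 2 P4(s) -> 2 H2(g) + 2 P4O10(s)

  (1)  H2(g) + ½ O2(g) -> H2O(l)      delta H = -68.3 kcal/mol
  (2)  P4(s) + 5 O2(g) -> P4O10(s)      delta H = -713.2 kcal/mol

delta H = -1289.8 kcal/mol

(1) reversed and × 2 (reverse to put H2O(l) on the reactant side; scale by 2 for the 2 H2O(l)): (-2)·(-68.3) = +136.6 kcal/mol
(2) × 2 (×2 to match 2 P4O10(s) in the target): (2)·(-713.2) = -1426.4 kcal/mol
Combining the equations, delta H = (+136.6) + (-1426.4) = -1289.8 kcal/mol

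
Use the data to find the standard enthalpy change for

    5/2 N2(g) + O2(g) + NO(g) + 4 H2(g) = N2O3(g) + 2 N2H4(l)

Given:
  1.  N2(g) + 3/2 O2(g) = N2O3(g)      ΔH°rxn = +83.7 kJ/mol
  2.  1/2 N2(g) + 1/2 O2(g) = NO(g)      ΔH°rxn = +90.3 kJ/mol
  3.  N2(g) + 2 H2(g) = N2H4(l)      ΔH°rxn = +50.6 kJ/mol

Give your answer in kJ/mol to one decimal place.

eq. 1 as written: +83.7 kJ/mol
eq. 2 reversed: -90.3 kJ/mol
eq. 3 × 2: (2)·(+50.6) = +101.2 kJ/mol
Combining the equations, ΔH°rxn = (+83.7) + (-90.3) + (+101.2) = 94.6 kJ/mol

ΔH°rxn = 94.6 kJ/mol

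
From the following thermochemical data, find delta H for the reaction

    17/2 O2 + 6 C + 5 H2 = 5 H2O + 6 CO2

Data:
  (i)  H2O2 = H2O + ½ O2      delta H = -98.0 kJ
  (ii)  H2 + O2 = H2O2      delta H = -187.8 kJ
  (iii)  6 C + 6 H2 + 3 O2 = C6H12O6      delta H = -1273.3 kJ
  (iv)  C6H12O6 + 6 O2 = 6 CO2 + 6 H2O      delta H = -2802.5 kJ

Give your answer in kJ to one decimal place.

(i) reversed: +98.0 kJ
(ii) reversed: +187.8 kJ
(iii) as written (C already on the reactant side): -1273.3 kJ
(iv) as written (CO2 already on the product side): -2802.5 kJ
Combining the equations, delta H = (-1)·(-98.0) + (-1)·(-187.8) + (1)·(-1273.3) + (1)·(-2802.5) = -3790.0 kJ

delta H = -3790.0 kJ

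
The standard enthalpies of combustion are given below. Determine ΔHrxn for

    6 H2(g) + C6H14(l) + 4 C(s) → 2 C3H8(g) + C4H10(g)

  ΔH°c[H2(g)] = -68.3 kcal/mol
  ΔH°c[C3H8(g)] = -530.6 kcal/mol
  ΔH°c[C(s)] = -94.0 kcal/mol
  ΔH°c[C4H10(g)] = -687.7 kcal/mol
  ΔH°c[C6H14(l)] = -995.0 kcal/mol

ΔHrxn = -31.9 kcal/mol

Using ΔH = Σ nΔHc°(reactants) − Σ nΔHc°(products):
= [6·(-68.3) + 1·(-995.0) + 4·(-94.0)] − [2·(-530.6) + 1·(-687.7)]
= -31.9 kcal/mol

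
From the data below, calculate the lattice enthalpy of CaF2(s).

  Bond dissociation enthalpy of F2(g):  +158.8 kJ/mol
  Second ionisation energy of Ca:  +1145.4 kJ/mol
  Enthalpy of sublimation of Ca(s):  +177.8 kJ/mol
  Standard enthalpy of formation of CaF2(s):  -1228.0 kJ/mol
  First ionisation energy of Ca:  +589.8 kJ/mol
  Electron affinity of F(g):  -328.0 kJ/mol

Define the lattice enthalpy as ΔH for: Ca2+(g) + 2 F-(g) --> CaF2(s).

U = -2643.8 kJ/mol

ΔHf° = 1·ΔHsub + 1·(ΣIE) + 1·D(F2) + 2·EA + U
-1228.0 = 1·(+177.8) + 1·(+1735.2) + 1·(+158.8) + 2·(-328.0) + U
U = -1228.0 − (+1415.8) = -2643.8 kJ/mol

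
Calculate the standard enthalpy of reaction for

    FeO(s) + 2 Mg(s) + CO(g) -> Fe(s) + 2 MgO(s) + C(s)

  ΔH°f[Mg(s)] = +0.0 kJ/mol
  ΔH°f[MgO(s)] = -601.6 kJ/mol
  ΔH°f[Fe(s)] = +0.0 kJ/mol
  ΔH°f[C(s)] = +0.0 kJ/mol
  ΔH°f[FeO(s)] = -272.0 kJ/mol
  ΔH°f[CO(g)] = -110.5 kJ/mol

ΔH° = -820.7 kJ/mol

ΔH°rxn = Σ nΔHf°(products) − Σ nΔHf°(reactants).
Products: 1·(+0.0) + 2·(-601.6) + 1·(+0.0) = -1203.2
Reactants: 1·(-272.0) + 2·(+0.0) + 1·(-110.5) = -382.5
ΔH° = (-1203.2) − (-382.5) = -820.7 kJ/mol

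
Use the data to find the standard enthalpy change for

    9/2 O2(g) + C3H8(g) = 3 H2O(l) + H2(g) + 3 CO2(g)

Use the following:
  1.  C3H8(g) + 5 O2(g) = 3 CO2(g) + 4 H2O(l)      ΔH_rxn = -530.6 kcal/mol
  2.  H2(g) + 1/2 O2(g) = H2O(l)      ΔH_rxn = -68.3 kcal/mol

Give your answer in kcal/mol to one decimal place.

eq. 1 as written: -530.6 kcal/mol
eq. 2 reversed: +68.3 kcal/mol
By Hess's law, ΔH_rxn = (1)·(-530.6) + (-1)·(-68.3) = -462.3 kcal/mol

ΔH_rxn = -462.3 kcal/mol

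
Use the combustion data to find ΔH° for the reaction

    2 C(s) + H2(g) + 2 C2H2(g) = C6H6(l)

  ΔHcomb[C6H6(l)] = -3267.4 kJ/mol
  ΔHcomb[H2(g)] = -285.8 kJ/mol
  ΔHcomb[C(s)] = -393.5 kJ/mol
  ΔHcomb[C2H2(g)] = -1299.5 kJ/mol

ΔH° = -404.4 kJ/mol

With combustion enthalpies, reactants minus products:
= [2·(-393.5) + 1·(-285.8) + 2·(-1299.5)] − [1·(-3267.4)]
= -404.4 kJ/mol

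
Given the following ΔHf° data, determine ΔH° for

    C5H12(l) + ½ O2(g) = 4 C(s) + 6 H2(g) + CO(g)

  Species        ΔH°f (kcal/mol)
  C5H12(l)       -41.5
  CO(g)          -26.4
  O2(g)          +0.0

ΔH° = 15.1 kcal/mol

ΔH°rxn = Σ nΔHf°(products) − Σ nΔHf°(reactants).
Products: 4·(+0.0) + 6·(+0.0) + 1·(-26.4) = -26.4
Reactants: 1·(-41.5) + 1/2·(+0.0) = -41.5
ΔH° = (-26.4) − (-41.5) = 15.1 kcal/mol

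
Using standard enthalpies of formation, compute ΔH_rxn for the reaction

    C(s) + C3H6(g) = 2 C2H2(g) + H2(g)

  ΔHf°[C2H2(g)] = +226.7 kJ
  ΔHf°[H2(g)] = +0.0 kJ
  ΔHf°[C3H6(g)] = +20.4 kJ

Products: 2·(+226.7) + 1·(+0.0) = +453.4
Reactants: 1·(+0.0) + 1·(+20.4) = +20.4
ΔH_rxn = (+453.4) − (+20.4) = 433.0 kJ

ΔH_rxn = 433.0 kJ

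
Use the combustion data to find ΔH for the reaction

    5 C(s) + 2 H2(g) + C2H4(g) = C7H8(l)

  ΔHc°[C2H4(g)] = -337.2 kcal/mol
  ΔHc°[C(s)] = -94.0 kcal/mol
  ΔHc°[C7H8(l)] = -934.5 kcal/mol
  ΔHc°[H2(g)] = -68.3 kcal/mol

Using ΔH = Σ nΔHc°(reactants) − Σ nΔHc°(products):
= [5·(-94.0) + 2·(-68.3) + 1·(-337.2)] − [1·(-934.5)]
= -9.3 kcal/mol

ΔH = -9.3 kcal/mol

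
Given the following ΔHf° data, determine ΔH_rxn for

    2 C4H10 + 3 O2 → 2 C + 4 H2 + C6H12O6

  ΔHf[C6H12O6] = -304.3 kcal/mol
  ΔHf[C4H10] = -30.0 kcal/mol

ΔH_rxn = -244.3 kcal/mol

Products: 2·(+0.0) + 4·(+0.0) + 1·(-304.3) = -304.3
Reactants: 2·(-30.0) + 3·(+0.0) = -60.0
ΔH_rxn = (-304.3) − (-60.0) = -244.3 kcal/mol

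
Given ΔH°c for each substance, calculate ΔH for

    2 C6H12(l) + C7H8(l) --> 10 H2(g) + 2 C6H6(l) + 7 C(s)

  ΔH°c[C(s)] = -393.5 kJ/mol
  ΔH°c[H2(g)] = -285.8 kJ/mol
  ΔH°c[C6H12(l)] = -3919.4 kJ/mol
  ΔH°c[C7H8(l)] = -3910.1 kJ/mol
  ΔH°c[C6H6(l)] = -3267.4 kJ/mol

With combustion enthalpies, reactants minus products:
= [2·(-3919.4) + 1·(-3910.1)] − [10·(-285.8) + 2·(-3267.4) + 7·(-393.5)]
= 398.4 kJ/mol

ΔH = 398.4 kJ/mol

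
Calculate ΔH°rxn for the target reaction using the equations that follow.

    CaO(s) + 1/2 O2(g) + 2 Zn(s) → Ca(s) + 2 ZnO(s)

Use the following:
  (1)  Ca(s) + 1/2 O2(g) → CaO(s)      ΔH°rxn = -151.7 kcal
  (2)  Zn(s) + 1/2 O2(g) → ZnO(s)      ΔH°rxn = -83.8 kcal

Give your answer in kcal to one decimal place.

ΔH°rxn = -15.9 kcal

(1) reversed: +151.7 kcal
(2) × 2: (2)·(-83.8) = -167.6 kcal
ΔH°rxn = (+151.7) + (-167.6) = -15.9 kcal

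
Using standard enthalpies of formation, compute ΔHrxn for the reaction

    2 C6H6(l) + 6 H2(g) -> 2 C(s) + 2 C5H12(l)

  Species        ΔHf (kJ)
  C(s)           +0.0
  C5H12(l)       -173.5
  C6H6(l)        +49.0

ΔHrxn = -445.0 kJ

ΔH°rxn = Σ nΔHf°(products) − Σ nΔHf°(reactants).
Products: 2·(+0.0) + 2·(-173.5) = -347.0
Reactants: 2·(+49.0) + 6·(+0.0) = +98.0
ΔHrxn = (-347.0) − (+98.0) = -445.0 kJ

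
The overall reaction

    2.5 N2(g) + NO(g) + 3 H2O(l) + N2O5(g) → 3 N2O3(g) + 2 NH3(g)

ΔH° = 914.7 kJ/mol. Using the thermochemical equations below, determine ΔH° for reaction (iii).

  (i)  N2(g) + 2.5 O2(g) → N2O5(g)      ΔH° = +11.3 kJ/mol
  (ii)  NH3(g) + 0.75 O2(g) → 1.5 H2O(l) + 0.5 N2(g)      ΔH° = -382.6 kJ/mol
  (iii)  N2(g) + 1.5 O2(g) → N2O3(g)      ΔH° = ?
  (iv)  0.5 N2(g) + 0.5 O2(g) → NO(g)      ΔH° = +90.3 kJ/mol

ΔH° = 83.7 kJ/mol

(i) reversed: -11.3 kJ/mol
(ii) reversed and × 2: (-2)·(-382.6) = +765.2 kJ/mol
(iii) × 3: contributes 3·x
(iv) reversed: -90.3 kJ/mol
+914.7 = (-11.3) + (+765.2) + (-90.3) + 3·x
x = (+914.7 − (+663.6)) / (3) = 83.7 kJ/mol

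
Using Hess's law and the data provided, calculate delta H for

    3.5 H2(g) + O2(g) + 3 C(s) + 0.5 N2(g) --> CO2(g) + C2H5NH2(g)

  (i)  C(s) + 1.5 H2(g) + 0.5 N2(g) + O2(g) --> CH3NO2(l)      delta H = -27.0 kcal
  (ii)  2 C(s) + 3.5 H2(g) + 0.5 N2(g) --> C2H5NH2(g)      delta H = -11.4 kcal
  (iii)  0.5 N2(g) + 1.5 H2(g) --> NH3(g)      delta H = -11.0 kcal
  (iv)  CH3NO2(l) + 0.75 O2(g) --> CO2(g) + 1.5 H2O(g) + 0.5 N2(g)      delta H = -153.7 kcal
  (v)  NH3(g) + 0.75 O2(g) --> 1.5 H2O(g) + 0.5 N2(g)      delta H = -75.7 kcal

delta H = -105.4 kcal

(i) as written: -27.0 kcal
(ii) as written (C2H5NH2(g) already on the product side): -11.4 kcal
(iii) reversed: +11.0 kcal
(iv) as written (CO2(g) already on the product side): -153.7 kcal
(v) reversed: +75.7 kcal
Since enthalpy is a state function, delta H = (1)·(-27.0) + (1)·(-11.4) + (-1)·(-11.0) + (1)·(-153.7) + (-1)·(-75.7) = -105.4 kcal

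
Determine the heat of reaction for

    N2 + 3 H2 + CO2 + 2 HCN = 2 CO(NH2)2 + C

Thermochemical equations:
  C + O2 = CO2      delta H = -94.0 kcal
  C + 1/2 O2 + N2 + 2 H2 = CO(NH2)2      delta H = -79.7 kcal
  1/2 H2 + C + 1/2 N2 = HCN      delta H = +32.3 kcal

equation 1 reversed (CO2 must end up as a reactant): +94.0 kcal
equation 2 × 2 (×2 to match 2 CO(NH2)2 in the target): (2)·(-79.7) = -159.4 kcal
equation 3 reversed and × 2 (HCN must end up as a reactant; scale by 2 for the 2 HCN): (-2)·(+32.3) = -64.6 kcal
delta H = (-1)·(-94.0) + (2)·(-79.7) + (-2)·(+32.3) = -130.0 kcal

delta H = -130.0 kcal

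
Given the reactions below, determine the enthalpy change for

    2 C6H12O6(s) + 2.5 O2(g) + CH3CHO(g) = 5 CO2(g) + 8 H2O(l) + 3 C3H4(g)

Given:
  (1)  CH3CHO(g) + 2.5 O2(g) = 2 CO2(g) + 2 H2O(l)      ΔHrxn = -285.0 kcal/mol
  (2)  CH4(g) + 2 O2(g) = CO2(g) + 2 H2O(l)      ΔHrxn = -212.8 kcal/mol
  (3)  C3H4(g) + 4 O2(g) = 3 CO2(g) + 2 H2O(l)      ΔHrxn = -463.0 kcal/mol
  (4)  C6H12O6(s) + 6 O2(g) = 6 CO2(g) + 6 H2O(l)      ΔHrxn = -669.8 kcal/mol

ΔHrxn = -235.6 kcal/mol

(1) as written (CH3CHO(g) already on the reactant side): -285.0 kcal/mol
(2): not needed (CH4(g) appears nowhere else).
(3) reversed and × 3 (C3H4(g) must end up as a product; scale by 3 for the 3 C3H4(g)): (-3)·(-463.0) = +1389.0 kcal/mol
(4) × 2 (scale by 2 for the 2 C6H12O6(s)): (2)·(-669.8) = -1339.6 kcal/mol
ΔHrxn = (-285.0) + (+1389.0) + (-1339.6) = -235.6 kcal/mol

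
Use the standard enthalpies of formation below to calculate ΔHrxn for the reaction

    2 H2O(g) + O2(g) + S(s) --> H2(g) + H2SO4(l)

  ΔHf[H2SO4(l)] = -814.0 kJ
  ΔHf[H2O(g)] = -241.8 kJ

ΔHrxn = -330.4 kJ

ΔH°rxn = Σ nΔHf°(products) − Σ nΔHf°(reactants).
Products: 1·(+0.0) + 1·(-814.0) = -814.0
Reactants: 2·(-241.8) + 1·(+0.0) + 1·(+0.0) = -483.6
ΔHrxn = (-814.0) − (-483.6) = -330.4 kJ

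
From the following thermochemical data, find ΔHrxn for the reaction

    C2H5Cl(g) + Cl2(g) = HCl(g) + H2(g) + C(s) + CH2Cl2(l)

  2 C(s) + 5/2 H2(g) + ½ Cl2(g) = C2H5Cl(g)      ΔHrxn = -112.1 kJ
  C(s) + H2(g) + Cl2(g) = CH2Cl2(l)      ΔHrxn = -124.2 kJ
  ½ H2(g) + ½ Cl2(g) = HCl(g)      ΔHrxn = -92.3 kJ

ΔHrxn = -104.4 kJ

equation 1 reversed: +112.1 kJ
equation 2 as written: -124.2 kJ
equation 3 as written: -92.3 kJ
Summing the manipulated equations, ΔHrxn = (+112.1) + (-124.2) + (-92.3) = -104.4 kJ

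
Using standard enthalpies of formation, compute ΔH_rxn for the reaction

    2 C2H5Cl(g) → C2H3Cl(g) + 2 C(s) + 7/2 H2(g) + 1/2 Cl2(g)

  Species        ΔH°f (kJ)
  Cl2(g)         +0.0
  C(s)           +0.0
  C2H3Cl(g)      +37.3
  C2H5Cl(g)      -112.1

ΔH_rxn = 261.5 kJ

ΔH°rxn = Σ nΔHf°(products) − Σ nΔHf°(reactants).
Products: 1·(+37.3) + 2·(+0.0) + 7/2·(+0.0) + 1/2·(+0.0) = +37.3
Reactants: 2·(-112.1) = -224.2
ΔH_rxn = (+37.3) − (-224.2) = 261.5 kJ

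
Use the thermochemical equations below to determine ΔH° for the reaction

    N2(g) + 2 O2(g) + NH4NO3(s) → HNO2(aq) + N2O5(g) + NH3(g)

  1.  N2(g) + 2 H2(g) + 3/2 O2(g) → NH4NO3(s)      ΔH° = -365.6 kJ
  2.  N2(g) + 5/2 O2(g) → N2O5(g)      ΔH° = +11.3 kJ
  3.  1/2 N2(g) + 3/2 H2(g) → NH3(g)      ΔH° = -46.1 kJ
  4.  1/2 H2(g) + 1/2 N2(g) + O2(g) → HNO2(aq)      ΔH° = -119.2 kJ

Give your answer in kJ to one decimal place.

ΔH° = 211.6 kJ

eq. 1 reversed (reverse to put NH4NO3(s) on the reactant side): +365.6 kJ
eq. 2 as written (N2O5(g) already on the product side): +11.3 kJ
eq. 3 as written (NH3(g) already on the product side): -46.1 kJ
eq. 4 as written (HNO2(aq) already on the product side): -119.2 kJ
Combining the equations, ΔH° = (-1)·(-365.6) + (1)·(+11.3) + (1)·(-46.1) + (1)·(-119.2) = 211.6 kJ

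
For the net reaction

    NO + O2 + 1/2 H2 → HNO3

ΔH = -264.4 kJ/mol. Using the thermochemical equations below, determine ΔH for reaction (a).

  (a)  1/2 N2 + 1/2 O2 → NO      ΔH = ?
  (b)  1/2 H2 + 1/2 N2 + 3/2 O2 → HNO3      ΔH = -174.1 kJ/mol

ΔH = 90.3 kJ/mol

(a) reversed (reverse to put NO on the reactant side): contributes −x
(b) as written (HNO3 already on the product side): -174.1 kJ/mol
-264.4 = (-174.1) − x
x = (-264.4 − (-174.1)) / (-1) = 90.3 kJ/mol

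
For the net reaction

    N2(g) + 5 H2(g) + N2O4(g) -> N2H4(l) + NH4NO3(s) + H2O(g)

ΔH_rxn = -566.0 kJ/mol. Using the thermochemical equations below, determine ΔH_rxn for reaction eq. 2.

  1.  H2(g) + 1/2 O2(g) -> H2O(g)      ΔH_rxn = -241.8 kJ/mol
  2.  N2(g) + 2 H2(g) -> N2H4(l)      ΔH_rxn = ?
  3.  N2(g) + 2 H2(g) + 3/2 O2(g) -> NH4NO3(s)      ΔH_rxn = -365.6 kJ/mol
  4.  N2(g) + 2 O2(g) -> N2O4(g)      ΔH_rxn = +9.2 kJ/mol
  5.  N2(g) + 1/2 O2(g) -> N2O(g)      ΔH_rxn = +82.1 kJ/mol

eq. 1 as written (H2O(g) already on the product side): -241.8 kJ/mol
eq. 2 as written (N2H4(l) already on the product side): contributes x
eq. 3 as written (NH4NO3(s) already on the product side): -365.6 kJ/mol
eq. 4 reversed (N2O4(g) must end up as a reactant): -9.2 kJ/mol
eq. 5: not needed (N2O(g) appears nowhere else).
-566.0 = (-241.8) + (-365.6) + (-9.2) + x
x = (-566.0 − (-616.6)) / (1) = 50.6 kJ/mol

ΔH_rxn = 50.6 kJ/mol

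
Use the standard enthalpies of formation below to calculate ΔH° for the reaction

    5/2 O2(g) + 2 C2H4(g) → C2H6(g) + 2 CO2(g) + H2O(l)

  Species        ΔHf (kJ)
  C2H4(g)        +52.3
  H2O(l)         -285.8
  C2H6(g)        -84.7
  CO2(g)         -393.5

ΔH° = -1262.1 kJ

ΔH°rxn = Σ nΔHf°(products) − Σ nΔHf°(reactants).
Products: 1·(-84.7) + 2·(-393.5) + 1·(-285.8) = -1157.5
Reactants: 5/2·(+0.0) + 2·(+52.3) = +104.6
ΔH° = (-1157.5) − (+104.6) = -1262.1 kJ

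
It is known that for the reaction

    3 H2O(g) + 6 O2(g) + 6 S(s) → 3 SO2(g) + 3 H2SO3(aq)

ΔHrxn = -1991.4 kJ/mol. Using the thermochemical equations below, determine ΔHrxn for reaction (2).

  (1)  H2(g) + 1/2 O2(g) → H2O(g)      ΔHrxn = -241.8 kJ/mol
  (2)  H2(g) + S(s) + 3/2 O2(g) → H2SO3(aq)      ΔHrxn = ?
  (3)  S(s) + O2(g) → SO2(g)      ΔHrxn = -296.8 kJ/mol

ΔHrxn = -608.8 kJ/mol

(1) reversed and × 3: (-3)·(-241.8) = +725.4 kJ/mol
(2) × 3: contributes 3·x
(3) × 3: (3)·(-296.8) = -890.4 kJ/mol
-1991.4 = (+725.4) + (-890.4) + 3·x
x = (-1991.4 − (-165.0)) / (3) = -608.8 kJ/mol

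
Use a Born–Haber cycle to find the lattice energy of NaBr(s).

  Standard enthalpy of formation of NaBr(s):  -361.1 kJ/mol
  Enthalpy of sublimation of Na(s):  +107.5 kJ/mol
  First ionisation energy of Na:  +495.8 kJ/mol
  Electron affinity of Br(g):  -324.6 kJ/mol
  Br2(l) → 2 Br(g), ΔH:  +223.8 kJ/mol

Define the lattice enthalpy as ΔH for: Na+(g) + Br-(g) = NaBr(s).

ΔHf° = 1·ΔHsub + 1·(ΣIE) + 1/2·D(Br2) + 1·EA + U
-361.1 = 1·(+107.5) + 1·(+495.8) + 1/2·(+223.8) + 1·(-324.6) + U
U = -361.1 − (+390.6) = -751.7 kJ/mol

U = -751.7 kJ/mol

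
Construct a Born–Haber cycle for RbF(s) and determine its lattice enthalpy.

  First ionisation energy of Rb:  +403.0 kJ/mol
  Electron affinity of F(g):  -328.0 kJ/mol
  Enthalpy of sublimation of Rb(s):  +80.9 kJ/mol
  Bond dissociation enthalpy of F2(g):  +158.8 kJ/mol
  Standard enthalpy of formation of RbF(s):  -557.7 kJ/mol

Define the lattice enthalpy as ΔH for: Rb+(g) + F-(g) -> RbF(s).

U = -793.0 kJ/mol

ΔHf° = 1·ΔHsub + 1·(ΣIE) + 1/2·D(F2) + 1·EA + U
-557.7 = 1·(+80.9) + 1·(+403.0) + 1/2·(+158.8) + 1·(-328.0) + U
U = -557.7 − (+235.3) = -793.0 kJ/mol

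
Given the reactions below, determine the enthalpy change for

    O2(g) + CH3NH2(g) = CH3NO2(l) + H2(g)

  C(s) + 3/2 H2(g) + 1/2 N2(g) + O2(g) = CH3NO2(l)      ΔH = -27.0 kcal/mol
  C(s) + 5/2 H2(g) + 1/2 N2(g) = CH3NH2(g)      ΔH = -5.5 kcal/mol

ΔH = -21.5 kcal/mol

equation 1 as written: -27.0 kcal/mol
equation 2 reversed: +5.5 kcal/mol
ΔH = (1)·(-27.0) + (-1)·(-5.5) = -21.5 kcal/mol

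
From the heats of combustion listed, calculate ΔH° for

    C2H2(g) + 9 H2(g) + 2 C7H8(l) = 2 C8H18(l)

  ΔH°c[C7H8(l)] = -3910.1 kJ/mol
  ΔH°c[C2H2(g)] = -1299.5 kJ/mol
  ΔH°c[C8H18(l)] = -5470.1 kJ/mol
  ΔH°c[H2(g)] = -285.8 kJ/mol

ΔH° = -751.7 kJ/mol

Using ΔH = Σ nΔHc°(reactants) − Σ nΔHc°(products):
= [1·(-1299.5) + 9·(-285.8) + 2·(-3910.1)] − [2·(-5470.1)]
= -751.7 kJ/mol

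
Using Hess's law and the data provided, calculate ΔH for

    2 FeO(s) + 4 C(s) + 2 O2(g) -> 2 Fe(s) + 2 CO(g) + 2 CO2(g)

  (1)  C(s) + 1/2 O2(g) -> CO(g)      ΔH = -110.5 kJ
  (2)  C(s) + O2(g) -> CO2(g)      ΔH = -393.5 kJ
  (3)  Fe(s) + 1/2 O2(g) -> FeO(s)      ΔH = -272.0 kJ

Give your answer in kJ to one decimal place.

(1) × 2: (2)·(-110.5) = -221.0 kJ
(2) × 2: (2)·(-393.5) = -787.0 kJ
(3) reversed and × 2: (-2)·(-272.0) = +544.0 kJ
Summing the manipulated equations, ΔH = (-221.0) + (-787.0) + (+544.0) = -464.0 kJ

ΔH = -464.0 kJ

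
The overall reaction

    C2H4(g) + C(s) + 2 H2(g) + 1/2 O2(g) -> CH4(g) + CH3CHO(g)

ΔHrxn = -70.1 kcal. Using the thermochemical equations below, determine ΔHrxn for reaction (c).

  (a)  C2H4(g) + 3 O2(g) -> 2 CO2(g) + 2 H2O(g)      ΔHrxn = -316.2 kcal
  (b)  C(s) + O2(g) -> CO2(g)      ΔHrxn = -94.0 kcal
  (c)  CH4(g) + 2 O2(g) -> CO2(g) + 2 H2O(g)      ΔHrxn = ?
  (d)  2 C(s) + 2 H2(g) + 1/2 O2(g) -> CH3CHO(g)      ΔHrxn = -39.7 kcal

(a) as written (C2H4(g) already on the reactant side): -316.2 kcal
(b) reversed: +94.0 kcal
(c) reversed (CH4(g) must end up as a product): contributes −x
(d) as written (CH3CHO(g) already on the product side): -39.7 kcal
-70.1 = (-316.2) + (+94.0) + (-39.7) − x
x = (-70.1 − (-261.9)) / (-1) = -191.8 kcal

ΔHrxn = -191.8 kcal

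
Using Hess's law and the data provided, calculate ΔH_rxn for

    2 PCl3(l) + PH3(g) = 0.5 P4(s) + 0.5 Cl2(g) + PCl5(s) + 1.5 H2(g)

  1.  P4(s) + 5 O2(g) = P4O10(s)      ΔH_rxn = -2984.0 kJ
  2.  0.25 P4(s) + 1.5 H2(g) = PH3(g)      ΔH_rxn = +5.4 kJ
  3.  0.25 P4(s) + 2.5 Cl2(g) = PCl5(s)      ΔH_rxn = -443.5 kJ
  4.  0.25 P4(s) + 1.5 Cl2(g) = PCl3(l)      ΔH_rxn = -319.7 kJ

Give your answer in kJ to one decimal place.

eq. 1: not needed.
eq. 2 reversed: -5.4 kJ
eq. 3 as written: -443.5 kJ
eq. 4 reversed and × 2: (-2)·(-319.7) = +639.4 kJ
Summing the manipulated equations, ΔH_rxn = (-1)·(+5.4) + (1)·(-443.5) + (-2)·(-319.7) = 190.5 kJ

ΔH_rxn = 190.5 kJ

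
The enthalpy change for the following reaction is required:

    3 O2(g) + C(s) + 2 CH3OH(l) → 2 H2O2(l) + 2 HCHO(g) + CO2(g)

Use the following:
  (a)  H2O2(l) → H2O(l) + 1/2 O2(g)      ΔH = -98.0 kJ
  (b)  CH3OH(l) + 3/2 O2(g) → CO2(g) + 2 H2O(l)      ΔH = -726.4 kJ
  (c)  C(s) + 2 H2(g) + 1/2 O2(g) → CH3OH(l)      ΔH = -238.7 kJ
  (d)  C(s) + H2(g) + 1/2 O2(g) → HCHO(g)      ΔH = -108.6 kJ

(a) reversed and × 2 (H2O2(l) must end up as a product; ×2 to match 2 H2O2(l) in the target): (-2)·(-98.0) = +196.0 kJ
(b) as written (CO2(g) already on the product side): -726.4 kJ
(c) reversed: +238.7 kJ
(d) × 2 (×2 to match 2 HCHO(g) in the target): (2)·(-108.6) = -217.2 kJ
ΔH = (+196.0) + (-726.4) + (+238.7) + (-217.2) = -508.9 kJ

ΔH = -508.9 kJ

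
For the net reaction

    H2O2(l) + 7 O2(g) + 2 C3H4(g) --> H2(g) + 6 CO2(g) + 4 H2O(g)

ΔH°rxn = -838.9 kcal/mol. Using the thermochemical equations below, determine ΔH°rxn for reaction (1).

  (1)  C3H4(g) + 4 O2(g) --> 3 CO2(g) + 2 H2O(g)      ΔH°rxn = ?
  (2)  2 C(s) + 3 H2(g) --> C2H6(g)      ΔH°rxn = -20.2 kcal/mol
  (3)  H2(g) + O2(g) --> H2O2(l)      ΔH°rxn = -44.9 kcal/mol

(1) × 2: contributes 2·x
(2): not needed.
(3) reversed: +44.9 kcal/mol
-838.9 = (+44.9) + 2·x
x = (-838.9 − (+44.9)) / (2) = -441.9 kcal/mol

ΔH°rxn = -441.9 kcal/mol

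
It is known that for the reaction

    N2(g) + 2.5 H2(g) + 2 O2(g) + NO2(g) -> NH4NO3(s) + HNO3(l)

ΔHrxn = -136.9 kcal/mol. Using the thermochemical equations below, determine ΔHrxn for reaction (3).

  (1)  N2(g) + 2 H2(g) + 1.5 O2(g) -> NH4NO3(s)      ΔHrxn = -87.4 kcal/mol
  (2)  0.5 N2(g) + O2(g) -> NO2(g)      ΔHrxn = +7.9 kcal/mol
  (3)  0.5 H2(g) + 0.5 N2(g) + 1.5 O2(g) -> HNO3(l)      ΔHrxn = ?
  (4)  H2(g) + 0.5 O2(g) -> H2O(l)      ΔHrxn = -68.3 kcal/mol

(1) as written (NH4NO3(s) already on the product side): -87.4 kcal/mol
(2) reversed (reverse to put NO2(g) on the reactant side): -7.9 kcal/mol
(3) as written (HNO3(l) already on the product side): contributes x
(4): not needed (H2O(l) appears nowhere else).
-136.9 = (-87.4) + (-7.9) + x
x = (-136.9 − (-95.3)) / (1) = -41.6 kcal/mol

ΔHrxn = -41.6 kcal/mol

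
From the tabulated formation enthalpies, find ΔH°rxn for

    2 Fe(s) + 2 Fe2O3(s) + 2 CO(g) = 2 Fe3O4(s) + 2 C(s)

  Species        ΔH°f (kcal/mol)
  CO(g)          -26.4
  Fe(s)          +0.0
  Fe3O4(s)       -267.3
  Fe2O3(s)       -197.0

ΔH°rxn = -87.8 kcal/mol

ΔH°rxn = Σ nΔHf°(products) − Σ nΔHf°(reactants).
Products: 2·(-267.3) + 2·(+0.0) = -534.6
Reactants: 2·(+0.0) + 2·(-197.0) + 2·(-26.4) = -446.8
ΔH°rxn = (-534.6) − (-446.8) = -87.8 kcal/mol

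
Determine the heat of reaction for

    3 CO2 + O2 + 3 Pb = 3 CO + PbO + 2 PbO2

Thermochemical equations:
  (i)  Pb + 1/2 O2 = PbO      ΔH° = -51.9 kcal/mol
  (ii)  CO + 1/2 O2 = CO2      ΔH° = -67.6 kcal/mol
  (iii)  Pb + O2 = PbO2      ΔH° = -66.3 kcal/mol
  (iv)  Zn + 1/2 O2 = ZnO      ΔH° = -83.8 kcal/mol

ΔH° = 18.3 kcal/mol

(i) as written: -51.9 kcal/mol
(ii) reversed and × 3: (-3)·(-67.6) = +202.8 kcal/mol
(iii) × 2: (2)·(-66.3) = -132.6 kcal/mol
(iv): not needed.
ΔH° = (-51.9) + (+202.8) + (-132.6) = 18.3 kcal/mol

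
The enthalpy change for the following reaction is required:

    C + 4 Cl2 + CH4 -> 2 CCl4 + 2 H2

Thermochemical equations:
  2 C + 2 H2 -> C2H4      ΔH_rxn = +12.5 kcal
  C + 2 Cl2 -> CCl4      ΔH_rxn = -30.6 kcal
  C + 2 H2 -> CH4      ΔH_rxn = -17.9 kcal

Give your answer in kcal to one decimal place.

ΔH_rxn = -43.3 kcal

equation 1: not needed (C2H4 appears nowhere else).
equation 2 × 2 (×2 to match 2 CCl4 in the target): (2)·(-30.6) = -61.2 kcal
equation 3 reversed (CH4 must end up as a reactant): +17.9 kcal
Summing the manipulated equations, ΔH_rxn = (2)·(-30.6) + (-1)·(-17.9) = -43.3 kcal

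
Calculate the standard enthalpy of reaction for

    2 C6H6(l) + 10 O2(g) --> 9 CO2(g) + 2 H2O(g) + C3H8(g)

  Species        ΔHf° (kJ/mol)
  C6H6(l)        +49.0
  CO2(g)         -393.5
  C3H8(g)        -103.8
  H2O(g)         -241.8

ΔH°rxn = -4226.9 kJ/mol

ΔH°rxn = Σ nΔHf°(products) − Σ nΔHf°(reactants).
Products: 9·(-393.5) + 2·(-241.8) + 1·(-103.8) = -4128.9
Reactants: 2·(+49.0) + 10·(+0.0) = +98.0
ΔH°rxn = (-4128.9) − (+98.0) = -4226.9 kJ/mol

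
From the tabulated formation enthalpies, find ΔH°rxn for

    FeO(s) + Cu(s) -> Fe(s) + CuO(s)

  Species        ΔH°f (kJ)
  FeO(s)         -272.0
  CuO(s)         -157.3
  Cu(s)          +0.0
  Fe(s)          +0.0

ΔH°rxn = 114.7 kJ

Products: 1·(+0.0) + 1·(-157.3) = -157.3
Reactants: 1·(-272.0) + 1·(+0.0) = -272.0
ΔH°rxn = (-157.3) − (-272.0) = 114.7 kJ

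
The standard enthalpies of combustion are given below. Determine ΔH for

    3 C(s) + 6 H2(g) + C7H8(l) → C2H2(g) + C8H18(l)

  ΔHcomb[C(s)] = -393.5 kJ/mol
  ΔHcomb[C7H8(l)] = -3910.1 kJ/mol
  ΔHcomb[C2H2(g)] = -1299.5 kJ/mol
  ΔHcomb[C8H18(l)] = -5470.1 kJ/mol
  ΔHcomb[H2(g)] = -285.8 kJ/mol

ΔH = -35.8 kJ/mol

Using ΔH = Σ nΔHc°(reactants) − Σ nΔHc°(products):
= [3·(-393.5) + 6·(-285.8) + 1·(-3910.1)] − [1·(-1299.5) + 1·(-5470.1)]
= -35.8 kJ/mol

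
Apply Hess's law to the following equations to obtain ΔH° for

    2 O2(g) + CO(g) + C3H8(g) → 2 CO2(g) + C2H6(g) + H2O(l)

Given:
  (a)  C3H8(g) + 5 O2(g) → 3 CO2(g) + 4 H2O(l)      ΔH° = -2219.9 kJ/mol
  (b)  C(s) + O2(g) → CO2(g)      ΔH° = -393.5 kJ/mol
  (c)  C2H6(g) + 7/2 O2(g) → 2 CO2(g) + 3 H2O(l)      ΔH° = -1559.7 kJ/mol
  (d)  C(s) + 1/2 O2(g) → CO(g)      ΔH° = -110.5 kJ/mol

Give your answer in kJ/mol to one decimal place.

ΔH° = -943.2 kJ/mol

(a) as written (C3H8(g) already on the reactant side): -2219.9 kJ/mol
(b) as written: -393.5 kJ/mol
(c) reversed (C2H6(g) must end up as a product): +1559.7 kJ/mol
(d) reversed (reverse to put CO(g) on the reactant side): +110.5 kJ/mol
ΔH° = (-2219.9) + (-393.5) + (+1559.7) + (+110.5) = -943.2 kJ/mol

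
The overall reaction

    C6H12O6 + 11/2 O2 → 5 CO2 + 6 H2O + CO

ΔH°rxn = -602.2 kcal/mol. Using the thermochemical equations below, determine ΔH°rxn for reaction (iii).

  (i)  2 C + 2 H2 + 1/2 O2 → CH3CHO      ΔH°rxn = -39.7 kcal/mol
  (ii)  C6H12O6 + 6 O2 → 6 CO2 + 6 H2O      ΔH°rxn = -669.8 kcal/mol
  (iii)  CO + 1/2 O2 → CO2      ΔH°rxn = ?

ΔH°rxn = -67.6 kcal/mol

(i): not needed (H2 appears nowhere else).
(ii) as written (C6H12O6 already on the reactant side): -669.8 kcal/mol
(iii) reversed (CO must end up as a product): contributes −x
-602.2 = (-669.8) − x
x = (-602.2 − (-669.8)) / (-1) = -67.6 kcal/mol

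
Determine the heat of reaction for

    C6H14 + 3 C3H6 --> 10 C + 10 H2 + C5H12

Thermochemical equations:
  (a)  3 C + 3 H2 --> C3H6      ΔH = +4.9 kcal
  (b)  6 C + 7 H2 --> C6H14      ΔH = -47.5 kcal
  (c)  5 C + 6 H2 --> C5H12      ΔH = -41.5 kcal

(a) reversed and × 3 (C3H6 must end up as a reactant; scale by 3 for the 3 C3H6): (-3)·(+4.9) = -14.7 kcal
(b) reversed (C6H14 must end up as a reactant): +47.5 kcal
(c) as written (C5H12 already on the product side): -41.5 kcal
By Hess's law, ΔH = (-14.7) + (+47.5) + (-41.5) = -8.7 kcal

ΔH = -8.7 kcal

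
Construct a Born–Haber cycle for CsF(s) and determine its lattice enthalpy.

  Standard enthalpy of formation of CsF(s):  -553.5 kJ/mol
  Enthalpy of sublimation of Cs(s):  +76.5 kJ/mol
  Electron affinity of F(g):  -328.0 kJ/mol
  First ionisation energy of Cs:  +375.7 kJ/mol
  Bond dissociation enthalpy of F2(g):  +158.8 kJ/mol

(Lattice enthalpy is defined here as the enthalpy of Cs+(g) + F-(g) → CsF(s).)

U = -757.1 kJ/mol

ΔHf° = 1·ΔHsub + 1·(ΣIE) + 1/2·D(F2) + 1·EA + U
-553.5 = 1·(+76.5) + 1·(+375.7) + 1/2·(+158.8) + 1·(-328.0) + U
U = -553.5 − (+203.6) = -757.1 kJ/mol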